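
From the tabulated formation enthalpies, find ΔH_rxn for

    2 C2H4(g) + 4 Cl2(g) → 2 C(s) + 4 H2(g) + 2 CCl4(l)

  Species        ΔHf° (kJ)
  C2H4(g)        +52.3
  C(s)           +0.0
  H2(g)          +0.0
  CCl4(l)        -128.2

Products: 2·(+0.0) + 4·(+0.0) + 2·(-128.2) = -256.4
Reactants: 2·(+52.3) + 4·(+0.0) = +104.6
ΔH_rxn = (-256.4) − (+104.6) = -361.0 kJ

ΔH_rxn = -361.0 kJ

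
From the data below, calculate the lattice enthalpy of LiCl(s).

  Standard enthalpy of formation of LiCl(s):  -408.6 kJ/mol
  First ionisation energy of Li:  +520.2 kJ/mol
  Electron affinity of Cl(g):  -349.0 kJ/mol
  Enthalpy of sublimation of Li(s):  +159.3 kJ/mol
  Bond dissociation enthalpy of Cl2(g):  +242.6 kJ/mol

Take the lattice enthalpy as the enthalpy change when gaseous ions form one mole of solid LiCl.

U = -860.4 kJ/mol

ΔHf° = 1·ΔHsub + 1·(ΣIE) + 1/2·D(Cl2) + 1·EA + U
-408.6 = 1·(+159.3) + 1·(+520.2) + 1/2·(+242.6) + 1·(-349.0) + U
U = -408.6 − (+451.8) = -860.4 kJ/mol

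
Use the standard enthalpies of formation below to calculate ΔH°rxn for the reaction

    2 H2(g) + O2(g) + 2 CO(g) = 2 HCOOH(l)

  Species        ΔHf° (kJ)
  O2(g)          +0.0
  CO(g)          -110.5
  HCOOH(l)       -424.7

Products: 2·(-424.7) = -849.4
Reactants: 2·(+0.0) + 1·(+0.0) + 2·(-110.5) = -221.0
ΔH°rxn = (-849.4) − (-221.0) = -628.4 kJ

ΔH°rxn = -628.4 kJ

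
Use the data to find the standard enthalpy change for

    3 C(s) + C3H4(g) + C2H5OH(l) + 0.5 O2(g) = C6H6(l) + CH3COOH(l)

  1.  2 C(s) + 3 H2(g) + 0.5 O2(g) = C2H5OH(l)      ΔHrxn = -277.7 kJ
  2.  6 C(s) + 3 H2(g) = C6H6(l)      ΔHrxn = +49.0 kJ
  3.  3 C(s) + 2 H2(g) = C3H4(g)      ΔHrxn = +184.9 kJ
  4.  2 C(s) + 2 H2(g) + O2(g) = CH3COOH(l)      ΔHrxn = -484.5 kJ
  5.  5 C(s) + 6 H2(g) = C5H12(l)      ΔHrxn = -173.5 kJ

ΔHrxn = -342.7 kJ

eq. 1 reversed (reverse to put C2H5OH(l) on the reactant side): +277.7 kJ
eq. 2 as written (C6H6(l) already on the product side): +49.0 kJ
eq. 3 reversed (C3H4(g) must end up as a reactant): -184.9 kJ
eq. 4 as written (CH3COOH(l) already on the product side): -484.5 kJ
eq. 5: not needed (C5H12(l) appears nowhere else).
Summing the manipulated equations, ΔHrxn = (+277.7) + (+49.0) + (-184.9) + (-484.5) = -342.7 kJ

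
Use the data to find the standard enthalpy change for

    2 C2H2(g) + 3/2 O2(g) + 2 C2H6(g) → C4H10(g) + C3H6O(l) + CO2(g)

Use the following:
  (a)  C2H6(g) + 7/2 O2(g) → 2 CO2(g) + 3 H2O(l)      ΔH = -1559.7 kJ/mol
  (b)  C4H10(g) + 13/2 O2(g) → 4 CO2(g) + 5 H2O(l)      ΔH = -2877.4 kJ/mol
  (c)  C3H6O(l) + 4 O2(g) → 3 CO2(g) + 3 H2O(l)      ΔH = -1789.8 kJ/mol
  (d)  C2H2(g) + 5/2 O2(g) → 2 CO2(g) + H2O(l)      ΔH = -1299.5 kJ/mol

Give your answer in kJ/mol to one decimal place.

ΔH = -1051.2 kJ/mol

(a) × 2 (scale by 2 for the 2 C2H6(g)): (2)·(-1559.7) = -3119.4 kJ/mol
(b) reversed (reverse to put C4H10(g) on the product side): +2877.4 kJ/mol
(c) reversed (C3H6O(l) must end up as a product): +1789.8 kJ/mol
(d) × 2 (×2 to match 2 C2H2(g) in the target): (2)·(-1299.5) = -2599.0 kJ/mol
ΔH = (-3119.4) + (+2877.4) + (+1789.8) + (-2599.0) = -1051.2 kJ/mol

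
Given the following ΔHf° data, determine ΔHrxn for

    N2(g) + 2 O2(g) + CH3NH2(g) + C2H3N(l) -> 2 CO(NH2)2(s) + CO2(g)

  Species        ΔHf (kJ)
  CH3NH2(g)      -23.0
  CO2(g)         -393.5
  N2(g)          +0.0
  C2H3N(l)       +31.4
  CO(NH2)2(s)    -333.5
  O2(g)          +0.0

Products: 2·(-333.5) + 1·(-393.5) = -1060.5
Reactants: 1·(+0.0) + 2·(+0.0) + 1·(-23.0) + 1·(+31.4) = +8.4
ΔHrxn = (-1060.5) − (+8.4) = -1068.9 kJ

ΔHrxn = -1068.9 kJ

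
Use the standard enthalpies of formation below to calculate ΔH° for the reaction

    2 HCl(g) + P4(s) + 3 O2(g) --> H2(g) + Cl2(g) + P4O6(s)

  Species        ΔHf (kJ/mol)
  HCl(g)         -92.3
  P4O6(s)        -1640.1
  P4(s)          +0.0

ΔH° = -1455.5 kJ/mol

Products: 1·(+0.0) + 1·(+0.0) + 1·(-1640.1) = -1640.1
Reactants: 2·(-92.3) + 1·(+0.0) + 3·(+0.0) = -184.6
ΔH° = (-1640.1) − (-184.6) = -1455.5 kJ/mol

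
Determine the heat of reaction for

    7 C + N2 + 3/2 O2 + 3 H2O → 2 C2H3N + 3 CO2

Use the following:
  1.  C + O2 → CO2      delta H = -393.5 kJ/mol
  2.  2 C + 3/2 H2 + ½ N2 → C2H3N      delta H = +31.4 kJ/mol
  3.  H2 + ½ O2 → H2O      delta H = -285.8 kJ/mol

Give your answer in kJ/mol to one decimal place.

delta H = -260.3 kJ/mol

eq. 1 × 3 (scale by 3 for the 3 CO2): (3)·(-393.5) = -1180.5 kJ/mol
eq. 2 × 2 (×2 to match 2 C2H3N in the target): (2)·(+31.4) = +62.8 kJ/mol
eq. 3 reversed and × 3 (H2O must end up as a reactant; ×3 to match 3 H2O in the target): (-3)·(-285.8) = +857.4 kJ/mol
Summing the manipulated equations, delta H = (3)·(-393.5) + (2)·(+31.4) + (-3)·(-285.8) = -260.3 kJ/mol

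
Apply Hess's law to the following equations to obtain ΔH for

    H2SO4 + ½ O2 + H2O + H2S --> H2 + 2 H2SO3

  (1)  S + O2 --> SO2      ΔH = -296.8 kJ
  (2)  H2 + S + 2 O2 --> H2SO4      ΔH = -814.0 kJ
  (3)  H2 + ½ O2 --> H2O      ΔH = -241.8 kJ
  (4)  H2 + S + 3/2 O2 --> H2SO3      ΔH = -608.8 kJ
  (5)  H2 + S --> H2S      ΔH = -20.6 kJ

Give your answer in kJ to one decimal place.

(1): not needed.
(2) reversed: +814.0 kJ
(3) reversed: +241.8 kJ
(4) × 2: (2)·(-608.8) = -1217.6 kJ
(5) reversed: +20.6 kJ
ΔH = (-1)·(-814.0) + (-1)·(-241.8) + (2)·(-608.8) + (-1)·(-20.6) = -141.2 kJ

ΔH = -141.2 kJ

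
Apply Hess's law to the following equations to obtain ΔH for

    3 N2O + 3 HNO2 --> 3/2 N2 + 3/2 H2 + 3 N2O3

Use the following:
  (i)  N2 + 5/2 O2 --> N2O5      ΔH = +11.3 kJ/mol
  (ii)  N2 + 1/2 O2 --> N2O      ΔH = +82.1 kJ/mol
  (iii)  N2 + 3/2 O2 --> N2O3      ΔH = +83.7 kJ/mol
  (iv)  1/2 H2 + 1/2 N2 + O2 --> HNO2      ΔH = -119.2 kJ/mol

ΔH = 362.4 kJ/mol

(i): not needed.
(ii) reversed and × 3: (-3)·(+82.1) = -246.3 kJ/mol
(iii) × 3: (3)·(+83.7) = +251.1 kJ/mol
(iv) reversed and × 3: (-3)·(-119.2) = +357.6 kJ/mol
ΔH = (-246.3) + (+251.1) + (+357.6) = 362.4 kJ/mol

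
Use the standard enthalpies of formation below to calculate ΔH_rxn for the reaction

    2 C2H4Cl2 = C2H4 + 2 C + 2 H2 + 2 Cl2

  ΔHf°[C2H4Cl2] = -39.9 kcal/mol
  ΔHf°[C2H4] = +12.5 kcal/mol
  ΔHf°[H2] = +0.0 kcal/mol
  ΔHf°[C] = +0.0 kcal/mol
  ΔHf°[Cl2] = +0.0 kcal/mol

ΔH°rxn = Σ nΔHf°(products) − Σ nΔHf°(reactants).
Products: 1·(+12.5) + 2·(+0.0) + 2·(+0.0) + 2·(+0.0) = +12.5
Reactants: 2·(-39.9) = -79.8
ΔH_rxn = (+12.5) − (-79.8) = 92.3 kcal/mol

ΔH_rxn = 92.3 kcal/mol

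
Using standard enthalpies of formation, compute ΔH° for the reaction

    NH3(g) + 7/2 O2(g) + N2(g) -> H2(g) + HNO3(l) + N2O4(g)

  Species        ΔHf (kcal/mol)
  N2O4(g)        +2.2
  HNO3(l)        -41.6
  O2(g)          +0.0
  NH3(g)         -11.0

ΔH° = -28.4 kcal/mol

Products: 1·(+0.0) + 1·(-41.6) + 1·(+2.2) = -39.4
Reactants: 1·(-11.0) + 7/2·(+0.0) + 1·(+0.0) = -11.0
ΔH° = (-39.4) − (-11.0) = -28.4 kcal/mol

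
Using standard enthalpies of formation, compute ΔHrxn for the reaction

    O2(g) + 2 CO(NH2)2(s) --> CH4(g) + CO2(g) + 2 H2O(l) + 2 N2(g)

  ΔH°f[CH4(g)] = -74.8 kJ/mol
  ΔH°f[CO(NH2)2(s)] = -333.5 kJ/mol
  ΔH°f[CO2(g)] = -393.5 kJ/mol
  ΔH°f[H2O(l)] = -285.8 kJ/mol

Products: 1·(-74.8) + 1·(-393.5) + 2·(-285.8) + 2·(+0.0) = -1039.9
Reactants: 1·(+0.0) + 2·(-333.5) = -667.0
ΔHrxn = (-1039.9) − (-667.0) = -372.9 kJ/mol

ΔHrxn = -372.9 kJ/mol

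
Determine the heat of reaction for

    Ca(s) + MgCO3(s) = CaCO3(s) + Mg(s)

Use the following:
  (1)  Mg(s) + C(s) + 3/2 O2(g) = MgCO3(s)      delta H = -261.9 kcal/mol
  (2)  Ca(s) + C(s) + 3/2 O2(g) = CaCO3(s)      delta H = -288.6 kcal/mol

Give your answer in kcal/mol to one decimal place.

delta H = -26.7 kcal/mol

(1) reversed: +261.9 kcal/mol
(2) as written: -288.6 kcal/mol
Combining the equations, delta H = (+261.9) + (-288.6) = -26.7 kcal/mol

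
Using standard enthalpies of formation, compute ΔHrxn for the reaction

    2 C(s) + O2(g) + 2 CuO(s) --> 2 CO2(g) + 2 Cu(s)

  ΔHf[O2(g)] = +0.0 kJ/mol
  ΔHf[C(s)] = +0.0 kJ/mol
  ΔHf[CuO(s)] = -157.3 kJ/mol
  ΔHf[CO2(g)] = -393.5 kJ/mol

ΔHrxn = -472.4 kJ/mol

ΔH°rxn = Σ nΔHf°(products) − Σ nΔHf°(reactants).
Products: 2·(-393.5) + 2·(+0.0) = -787.0
Reactants: 2·(+0.0) + 1·(+0.0) + 2·(-157.3) = -314.6
ΔHrxn = (-787.0) − (-314.6) = -472.4 kJ/mol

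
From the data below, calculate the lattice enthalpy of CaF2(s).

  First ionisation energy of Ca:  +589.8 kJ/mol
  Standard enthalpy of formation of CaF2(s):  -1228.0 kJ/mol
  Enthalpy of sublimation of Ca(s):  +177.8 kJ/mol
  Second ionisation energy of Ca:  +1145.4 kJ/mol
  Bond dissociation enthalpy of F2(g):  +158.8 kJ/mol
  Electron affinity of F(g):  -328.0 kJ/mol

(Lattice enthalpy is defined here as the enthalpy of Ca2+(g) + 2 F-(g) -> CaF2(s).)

ΔHf° = 1·ΔHsub + 1·(ΣIE) + 1·D(F2) + 2·EA + U
-1228.0 = 1·(+177.8) + 1·(+1735.2) + 1·(+158.8) + 2·(-328.0) + U
U = -1228.0 − (+1415.8) = -2643.8 kJ/mol

U = -2643.8 kJ/mol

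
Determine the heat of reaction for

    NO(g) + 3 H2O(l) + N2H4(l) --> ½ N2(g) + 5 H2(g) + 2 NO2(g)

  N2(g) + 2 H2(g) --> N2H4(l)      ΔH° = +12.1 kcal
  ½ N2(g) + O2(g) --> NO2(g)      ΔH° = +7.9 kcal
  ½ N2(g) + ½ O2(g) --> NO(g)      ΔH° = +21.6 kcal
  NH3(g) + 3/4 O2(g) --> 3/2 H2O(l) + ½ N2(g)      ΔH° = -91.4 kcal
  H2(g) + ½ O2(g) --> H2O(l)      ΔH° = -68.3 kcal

ΔH° = 187.0 kcal

equation 1 reversed (N2H4(l) must end up as a reactant): -12.1 kcal
equation 2 × 2 (×2 to match 2 NO2(g) in the target): (2)·(+7.9) = +15.8 kcal
equation 3 reversed (NO(g) must end up as a reactant): -21.6 kcal
equation 4: not needed (NH3(g) appears nowhere else).
equation 5 reversed and × 3: (-3)·(-68.3) = +204.9 kcal
ΔH° = (-12.1) + (+15.8) + (-21.6) + (+204.9) = 187.0 kcal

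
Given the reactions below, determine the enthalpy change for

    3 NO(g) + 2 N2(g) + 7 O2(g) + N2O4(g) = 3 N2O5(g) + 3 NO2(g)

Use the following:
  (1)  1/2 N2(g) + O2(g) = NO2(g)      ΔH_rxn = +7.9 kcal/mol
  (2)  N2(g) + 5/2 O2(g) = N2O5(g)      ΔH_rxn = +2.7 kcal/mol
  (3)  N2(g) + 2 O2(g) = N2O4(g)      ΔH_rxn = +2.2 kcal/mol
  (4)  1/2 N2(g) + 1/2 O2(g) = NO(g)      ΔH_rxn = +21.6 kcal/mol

ΔH_rxn = -35.2 kcal/mol

(1) × 3: (3)·(+7.9) = +23.7 kcal/mol
(2) × 3: (3)·(+2.7) = +8.1 kcal/mol
(3) reversed: -2.2 kcal/mol
(4) reversed and × 3: (-3)·(+21.6) = -64.8 kcal/mol
By Hess's law, ΔH_rxn = (3)·(+7.9) + (3)·(+2.7) + (-1)·(+2.2) + (-3)·(+21.6) = -35.2 kcal/mol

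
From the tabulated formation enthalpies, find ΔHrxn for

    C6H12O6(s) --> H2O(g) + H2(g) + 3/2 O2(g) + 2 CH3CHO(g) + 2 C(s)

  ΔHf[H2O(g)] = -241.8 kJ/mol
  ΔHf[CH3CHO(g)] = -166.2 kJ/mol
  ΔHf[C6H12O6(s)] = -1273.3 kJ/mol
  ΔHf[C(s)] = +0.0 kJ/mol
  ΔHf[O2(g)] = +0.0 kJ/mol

ΔHrxn = 699.1 kJ/mol

Products: 1·(-241.8) + 1·(+0.0) + 3/2·(+0.0) + 2·(-166.2) + 2·(+0.0) = -574.2
Reactants: 1·(-1273.3) = -1273.3
ΔHrxn = (-574.2) − (-1273.3) = 699.1 kJ/mol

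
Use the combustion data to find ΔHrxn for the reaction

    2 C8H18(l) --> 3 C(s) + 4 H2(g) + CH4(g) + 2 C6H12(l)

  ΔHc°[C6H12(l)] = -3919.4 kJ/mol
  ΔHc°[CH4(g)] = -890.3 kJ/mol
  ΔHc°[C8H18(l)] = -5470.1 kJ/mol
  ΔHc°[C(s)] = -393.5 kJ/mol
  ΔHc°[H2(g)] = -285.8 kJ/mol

Using ΔH = Σ nΔHc°(reactants) − Σ nΔHc°(products):
= [2·(-5470.1)] − [3·(-393.5) + 4·(-285.8) + 1·(-890.3) + 2·(-3919.4)]
= 112.6 kJ/mol

ΔHrxn = 112.6 kJ/mol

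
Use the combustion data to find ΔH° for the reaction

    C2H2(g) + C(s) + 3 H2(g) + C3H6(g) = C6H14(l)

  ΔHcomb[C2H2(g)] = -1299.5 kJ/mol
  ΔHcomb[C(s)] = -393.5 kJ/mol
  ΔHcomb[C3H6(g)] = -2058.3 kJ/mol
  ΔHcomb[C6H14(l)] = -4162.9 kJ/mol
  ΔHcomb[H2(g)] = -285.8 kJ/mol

Using ΔH = Σ nΔHc°(reactants) − Σ nΔHc°(products):
= [1·(-1299.5) + 1·(-393.5) + 3·(-285.8) + 1·(-2058.3)] − [1·(-4162.9)]
= -445.8 kJ/mol

ΔH° = -445.8 kJ/mol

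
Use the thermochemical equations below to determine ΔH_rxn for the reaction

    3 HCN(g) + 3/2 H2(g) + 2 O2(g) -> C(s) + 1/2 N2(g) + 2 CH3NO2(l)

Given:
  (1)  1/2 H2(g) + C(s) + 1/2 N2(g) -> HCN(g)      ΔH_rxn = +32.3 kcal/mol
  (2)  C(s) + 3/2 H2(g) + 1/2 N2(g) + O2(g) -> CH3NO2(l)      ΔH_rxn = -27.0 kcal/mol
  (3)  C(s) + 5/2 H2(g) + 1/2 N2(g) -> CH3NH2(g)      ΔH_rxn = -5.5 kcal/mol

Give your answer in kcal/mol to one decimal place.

(1) reversed and × 3 (HCN(g) must end up as a reactant; scale by 3 for the 3 HCN(g)): (-3)·(+32.3) = -96.9 kcal/mol
(2) × 2 (scale by 2 for the 2 CH3NO2(l)): (2)·(-27.0) = -54.0 kcal/mol
(3): not needed (CH3NH2(g) appears nowhere else).
ΔH_rxn = (-3)·(+32.3) + (2)·(-27.0) = -150.9 kcal/mol

ΔH_rxn = -150.9 kcal/mol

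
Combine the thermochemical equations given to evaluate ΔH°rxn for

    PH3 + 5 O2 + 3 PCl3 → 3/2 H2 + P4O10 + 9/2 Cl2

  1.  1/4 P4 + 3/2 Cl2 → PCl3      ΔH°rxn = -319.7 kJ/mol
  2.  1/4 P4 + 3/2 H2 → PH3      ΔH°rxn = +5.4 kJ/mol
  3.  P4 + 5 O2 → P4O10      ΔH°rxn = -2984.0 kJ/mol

ΔH°rxn = -2030.3 kJ/mol

eq. 1 reversed and × 3 (reverse to put PCl3 on the reactant side; scale by 3 for the 3 PCl3): (-3)·(-319.7) = +959.1 kJ/mol
eq. 2 reversed (PH3 must end up as a reactant): -5.4 kJ/mol
eq. 3 as written (P4O10 already on the product side): -2984.0 kJ/mol
ΔH°rxn = (-3)·(-319.7) + (-1)·(+5.4) + (1)·(-2984.0) = -2030.3 kJ/mol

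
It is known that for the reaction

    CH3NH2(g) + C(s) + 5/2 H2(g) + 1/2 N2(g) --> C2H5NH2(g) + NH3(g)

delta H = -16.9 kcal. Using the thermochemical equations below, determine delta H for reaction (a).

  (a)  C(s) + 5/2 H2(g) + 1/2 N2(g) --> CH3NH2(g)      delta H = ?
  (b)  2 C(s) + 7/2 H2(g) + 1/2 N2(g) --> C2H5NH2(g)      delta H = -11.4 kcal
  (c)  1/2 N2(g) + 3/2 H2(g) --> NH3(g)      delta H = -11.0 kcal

(a) reversed: contributes −x
(b) as written: -11.4 kcal
(c) as written: -11.0 kcal
-16.9 = (-11.4) + (-11.0) − x
x = (-16.9 − (-22.4)) / (-1) = -5.5 kcal

delta H = -5.5 kcal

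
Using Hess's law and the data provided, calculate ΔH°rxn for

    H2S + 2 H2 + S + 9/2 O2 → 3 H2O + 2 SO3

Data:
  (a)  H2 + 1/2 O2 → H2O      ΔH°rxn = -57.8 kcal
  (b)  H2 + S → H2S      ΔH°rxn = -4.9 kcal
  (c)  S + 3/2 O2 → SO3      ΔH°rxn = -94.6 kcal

(a) × 3 (×3 to match 3 H2O in the target): (3)·(-57.8) = -173.4 kcal
(b) reversed (reverse to put H2S on the reactant side): +4.9 kcal
(c) × 2 (×2 to match 2 SO3 in the target): (2)·(-94.6) = -189.2 kcal
ΔH°rxn = (3)·(-57.8) + (-1)·(-4.9) + (2)·(-94.6) = -357.7 kcal

ΔH°rxn = -357.7 kcal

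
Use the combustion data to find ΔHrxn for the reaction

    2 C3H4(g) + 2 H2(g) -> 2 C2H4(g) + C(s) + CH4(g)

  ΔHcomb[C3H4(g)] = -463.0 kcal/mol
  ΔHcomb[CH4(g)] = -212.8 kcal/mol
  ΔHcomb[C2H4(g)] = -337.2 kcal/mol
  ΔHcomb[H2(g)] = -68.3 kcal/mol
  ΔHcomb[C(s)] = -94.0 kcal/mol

Using ΔH = Σ nΔHc°(reactants) − Σ nΔHc°(products):
= [2·(-463.0) + 2·(-68.3)] − [2·(-337.2) + 1·(-94.0) + 1·(-212.8)]
= -81.4 kcal/mol

ΔHrxn = -81.4 kcal/mol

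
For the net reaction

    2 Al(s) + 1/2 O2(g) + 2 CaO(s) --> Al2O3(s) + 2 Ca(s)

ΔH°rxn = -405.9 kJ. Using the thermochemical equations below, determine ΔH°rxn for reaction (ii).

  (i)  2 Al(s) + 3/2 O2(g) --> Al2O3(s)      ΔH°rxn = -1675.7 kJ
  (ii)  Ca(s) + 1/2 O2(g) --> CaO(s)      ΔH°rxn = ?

(i) as written (Al2O3(s) already on the product side): -1675.7 kJ
(ii) reversed and × 2 (reverse to put CaO(s) on the reactant side; ×2 to match 2 CaO(s) in the target): contributes −2·x
-405.9 = (-1675.7) − 2·x
x = (-405.9 − (-1675.7)) / (-2) = -634.9 kJ

ΔH°rxn = -634.9 kJ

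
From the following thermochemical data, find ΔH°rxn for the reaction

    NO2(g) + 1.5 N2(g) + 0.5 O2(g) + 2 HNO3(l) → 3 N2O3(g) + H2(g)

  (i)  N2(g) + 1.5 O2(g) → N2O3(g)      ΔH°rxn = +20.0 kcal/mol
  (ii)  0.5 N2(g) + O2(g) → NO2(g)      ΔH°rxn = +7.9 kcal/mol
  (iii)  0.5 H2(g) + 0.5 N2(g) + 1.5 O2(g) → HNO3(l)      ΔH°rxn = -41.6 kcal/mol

(i) × 3: (3)·(+20.0) = +60.0 kcal/mol
(ii) reversed: -7.9 kcal/mol
(iii) reversed and × 2: (-2)·(-41.6) = +83.2 kcal/mol
Combining the equations, ΔH°rxn = (3)·(+20.0) + (-1)·(+7.9) + (-2)·(-41.6) = 135.3 kcal/mol

ΔH°rxn = 135.3 kcal/mol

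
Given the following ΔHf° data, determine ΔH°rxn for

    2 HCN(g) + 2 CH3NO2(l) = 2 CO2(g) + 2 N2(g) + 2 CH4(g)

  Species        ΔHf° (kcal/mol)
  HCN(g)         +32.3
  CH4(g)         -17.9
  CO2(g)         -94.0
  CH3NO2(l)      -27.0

Products: 2·(-94.0) + 2·(+0.0) + 2·(-17.9) = -223.8
Reactants: 2·(+32.3) + 2·(-27.0) = +10.6
ΔH°rxn = (-223.8) − (+10.6) = -234.4 kcal/mol

ΔH°rxn = -234.4 kcal/mol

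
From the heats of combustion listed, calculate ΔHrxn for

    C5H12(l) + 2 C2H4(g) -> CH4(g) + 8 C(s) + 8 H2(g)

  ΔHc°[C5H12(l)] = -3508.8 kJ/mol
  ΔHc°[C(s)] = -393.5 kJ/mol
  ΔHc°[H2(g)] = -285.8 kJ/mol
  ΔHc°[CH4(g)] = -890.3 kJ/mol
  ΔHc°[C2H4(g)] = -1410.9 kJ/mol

Using ΔH = Σ nΔHc°(reactants) − Σ nΔHc°(products):
= [1·(-3508.8) + 2·(-1410.9)] − [1·(-890.3) + 8·(-393.5) + 8·(-285.8)]
= -5.9 kJ/mol

ΔHrxn = -5.9 kJ/mol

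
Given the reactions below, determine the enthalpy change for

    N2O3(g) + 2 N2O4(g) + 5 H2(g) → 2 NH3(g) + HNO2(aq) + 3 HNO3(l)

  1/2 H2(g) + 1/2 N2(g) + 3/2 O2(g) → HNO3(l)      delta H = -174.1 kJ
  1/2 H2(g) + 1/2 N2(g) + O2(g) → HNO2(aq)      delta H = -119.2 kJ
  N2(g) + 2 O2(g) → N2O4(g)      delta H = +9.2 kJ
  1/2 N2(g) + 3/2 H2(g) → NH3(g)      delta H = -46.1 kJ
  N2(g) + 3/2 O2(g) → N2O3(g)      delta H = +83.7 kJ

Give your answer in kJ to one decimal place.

equation 1 × 3: (3)·(-174.1) = -522.3 kJ
equation 2 as written: -119.2 kJ
equation 3 reversed and × 2: (-2)·(+9.2) = -18.4 kJ
equation 4 × 2: (2)·(-46.1) = -92.2 kJ
equation 5 reversed: -83.7 kJ
delta H = (-522.3) + (-119.2) + (-18.4) + (-92.2) + (-83.7) = -835.8 kJ

delta H = -835.8 kJ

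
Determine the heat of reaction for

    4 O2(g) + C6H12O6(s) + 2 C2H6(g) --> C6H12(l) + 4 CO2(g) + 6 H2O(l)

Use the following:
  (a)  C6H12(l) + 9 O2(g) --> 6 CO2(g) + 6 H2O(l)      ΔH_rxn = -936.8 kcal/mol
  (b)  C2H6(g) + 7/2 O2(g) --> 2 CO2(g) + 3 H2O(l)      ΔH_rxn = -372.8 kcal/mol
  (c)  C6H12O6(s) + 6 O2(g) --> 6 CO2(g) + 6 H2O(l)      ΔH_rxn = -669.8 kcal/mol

(a) reversed (C6H12(l) must end up as a product): +936.8 kcal/mol
(b) × 2 (×2 to match 2 C2H6(g) in the target): (2)·(-372.8) = -745.6 kcal/mol
(c) as written (C6H12O6(s) already on the reactant side): -669.8 kcal/mol
ΔH_rxn = (-1)·(-936.8) + (2)·(-372.8) + (1)·(-669.8) = -478.6 kcal/mol

ΔH_rxn = -478.6 kcal/mol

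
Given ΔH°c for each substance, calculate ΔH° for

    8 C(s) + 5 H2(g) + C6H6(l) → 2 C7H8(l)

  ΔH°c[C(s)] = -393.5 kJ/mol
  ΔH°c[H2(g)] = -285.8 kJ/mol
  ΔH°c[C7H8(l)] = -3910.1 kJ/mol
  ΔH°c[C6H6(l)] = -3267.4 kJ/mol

Using ΔH = Σ nΔHc°(reactants) − Σ nΔHc°(products):
= [8·(-393.5) + 5·(-285.8) + 1·(-3267.4)] − [2·(-3910.1)]
= -24.2 kJ/mol

ΔH° = -24.2 kJ/mol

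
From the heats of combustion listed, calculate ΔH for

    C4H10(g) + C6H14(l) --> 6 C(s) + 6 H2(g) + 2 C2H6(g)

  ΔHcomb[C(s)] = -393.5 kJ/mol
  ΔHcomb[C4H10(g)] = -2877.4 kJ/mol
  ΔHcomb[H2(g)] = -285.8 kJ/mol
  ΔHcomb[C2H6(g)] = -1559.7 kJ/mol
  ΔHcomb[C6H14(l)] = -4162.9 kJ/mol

Using ΔH = Σ nΔHc°(reactants) − Σ nΔHc°(products):
= [1·(-2877.4) + 1·(-4162.9)] − [6·(-393.5) + 6·(-285.8) + 2·(-1559.7)]
= 154.9 kJ/mol

ΔH = 154.9 kJ/mol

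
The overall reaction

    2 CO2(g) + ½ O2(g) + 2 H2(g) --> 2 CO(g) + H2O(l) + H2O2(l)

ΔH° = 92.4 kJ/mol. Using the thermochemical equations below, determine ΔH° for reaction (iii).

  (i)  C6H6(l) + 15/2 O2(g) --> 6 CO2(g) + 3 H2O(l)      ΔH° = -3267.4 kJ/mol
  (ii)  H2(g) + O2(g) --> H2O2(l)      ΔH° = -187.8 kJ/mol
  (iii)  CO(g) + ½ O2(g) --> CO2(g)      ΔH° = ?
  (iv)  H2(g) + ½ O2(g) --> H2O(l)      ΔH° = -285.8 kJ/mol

ΔH° = -283.0 kJ/mol

(i): not needed (C6H6(l) appears nowhere else).
(ii) as written (H2O2(l) already on the product side): -187.8 kJ/mol
(iii) reversed and × 2 (CO(g) must end up as a product; scale by 2 for the 2 CO(g)): contributes −2·x
(iv) as written: -285.8 kJ/mol
+92.4 = (-187.8) + (-285.8) − 2·x
x = (+92.4 − (-473.6)) / (-2) = -283.0 kJ/mol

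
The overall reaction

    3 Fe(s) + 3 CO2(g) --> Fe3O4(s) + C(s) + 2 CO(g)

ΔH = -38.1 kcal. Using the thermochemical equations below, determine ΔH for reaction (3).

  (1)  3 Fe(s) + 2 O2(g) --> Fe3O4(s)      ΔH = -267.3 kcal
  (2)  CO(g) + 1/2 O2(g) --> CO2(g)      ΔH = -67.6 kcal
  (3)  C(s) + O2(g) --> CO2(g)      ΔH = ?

ΔH = -94.0 kcal

(1) as written (Fe3O4(s) already on the product side): -267.3 kcal
(2) reversed and × 2 (reverse to put CO(g) on the product side; scale by 2 for the 2 CO(g)): (-2)·(-67.6) = +135.2 kcal
(3) reversed (C(s) must end up as a product): contributes −x
-38.1 = (-267.3) + (+135.2) − x
x = (-38.1 − (-132.1)) / (-1) = -94.0 kcal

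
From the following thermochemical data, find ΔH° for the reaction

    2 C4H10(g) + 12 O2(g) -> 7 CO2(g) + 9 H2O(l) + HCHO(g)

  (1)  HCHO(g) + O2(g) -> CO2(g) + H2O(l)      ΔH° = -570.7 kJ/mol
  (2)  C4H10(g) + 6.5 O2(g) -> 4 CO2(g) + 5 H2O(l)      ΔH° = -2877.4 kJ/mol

ΔH° = -5184.1 kJ/mol

(1) reversed: +570.7 kJ/mol
(2) × 2: (2)·(-2877.4) = -5754.8 kJ/mol
Summing the manipulated equations, ΔH° = (-1)·(-570.7) + (2)·(-2877.4) = -5184.1 kJ/mol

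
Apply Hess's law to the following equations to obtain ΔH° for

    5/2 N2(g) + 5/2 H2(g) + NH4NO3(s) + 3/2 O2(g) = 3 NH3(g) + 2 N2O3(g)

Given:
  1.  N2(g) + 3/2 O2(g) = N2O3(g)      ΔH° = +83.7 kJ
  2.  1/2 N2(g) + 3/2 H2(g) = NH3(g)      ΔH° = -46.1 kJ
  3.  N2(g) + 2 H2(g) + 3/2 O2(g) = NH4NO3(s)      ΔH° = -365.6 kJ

ΔH° = 394.7 kJ

eq. 1 × 2 (scale by 2 for the 2 N2O3(g)): (2)·(+83.7) = +167.4 kJ
eq. 2 × 3 (scale by 3 for the 3 NH3(g)): (3)·(-46.1) = -138.3 kJ
eq. 3 reversed (NH4NO3(s) must end up as a reactant): +365.6 kJ
Combining the equations, ΔH° = (2)·(+83.7) + (3)·(-46.1) + (-1)·(-365.6) = 394.7 kJ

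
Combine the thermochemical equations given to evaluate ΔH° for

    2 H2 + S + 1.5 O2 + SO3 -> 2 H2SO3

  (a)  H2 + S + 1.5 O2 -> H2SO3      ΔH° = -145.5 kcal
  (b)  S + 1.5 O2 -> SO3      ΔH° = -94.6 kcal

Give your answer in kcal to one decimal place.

ΔH° = -196.4 kcal

(a) × 2: (2)·(-145.5) = -291.0 kcal
(b) reversed: +94.6 kcal
Summing the manipulated equations, ΔH° = (-291.0) + (+94.6) = -196.4 kcal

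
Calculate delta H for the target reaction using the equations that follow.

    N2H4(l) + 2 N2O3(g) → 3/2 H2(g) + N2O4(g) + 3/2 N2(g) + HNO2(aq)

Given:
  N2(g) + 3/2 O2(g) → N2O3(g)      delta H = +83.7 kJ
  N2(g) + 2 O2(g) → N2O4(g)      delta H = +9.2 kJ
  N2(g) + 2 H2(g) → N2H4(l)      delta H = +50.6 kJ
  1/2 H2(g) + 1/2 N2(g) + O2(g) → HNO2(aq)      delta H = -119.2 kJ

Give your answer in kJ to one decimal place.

delta H = -328.0 kJ

equation 1 reversed and × 2 (N2O3(g) must end up as a reactant; scale by 2 for the 2 N2O3(g)): (-2)·(+83.7) = -167.4 kJ
equation 2 as written (N2O4(g) already on the product side): +9.2 kJ
equation 3 reversed (N2H4(l) must end up as a reactant): -50.6 kJ
equation 4 as written (HNO2(aq) already on the product side): -119.2 kJ
Combining the equations, delta H = (-167.4) + (+9.2) + (-50.6) + (-119.2) = -328.0 kJ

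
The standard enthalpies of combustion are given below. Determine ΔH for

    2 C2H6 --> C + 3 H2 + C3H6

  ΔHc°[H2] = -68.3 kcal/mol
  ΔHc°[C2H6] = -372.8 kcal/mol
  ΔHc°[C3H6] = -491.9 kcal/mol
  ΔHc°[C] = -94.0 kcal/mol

With combustion enthalpies, reactants minus products:
= [2·(-372.8)] − [1·(-94.0) + 3·(-68.3) + 1·(-491.9)]
= 45.2 kcal/mol

ΔH = 45.2 kcal/mol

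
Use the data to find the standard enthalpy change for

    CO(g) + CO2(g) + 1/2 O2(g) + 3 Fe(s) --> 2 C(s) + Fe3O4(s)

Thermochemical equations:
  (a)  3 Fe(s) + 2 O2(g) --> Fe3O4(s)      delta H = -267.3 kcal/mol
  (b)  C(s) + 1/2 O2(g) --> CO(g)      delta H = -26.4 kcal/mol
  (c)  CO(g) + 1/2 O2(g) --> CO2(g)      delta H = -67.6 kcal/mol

(a) as written (Fe3O4(s) already on the product side): -267.3 kcal/mol
(b) reversed and × 2 (C(s) must end up as a product; scale by 2 for the 2 C(s)): (-2)·(-26.4) = +52.8 kcal/mol
(c) reversed (CO2(g) must end up as a reactant): +67.6 kcal/mol
Summing the manipulated equations, delta H = (-267.3) + (+52.8) + (+67.6) = -146.9 kcal/mol

delta H = -146.9 kcal/mol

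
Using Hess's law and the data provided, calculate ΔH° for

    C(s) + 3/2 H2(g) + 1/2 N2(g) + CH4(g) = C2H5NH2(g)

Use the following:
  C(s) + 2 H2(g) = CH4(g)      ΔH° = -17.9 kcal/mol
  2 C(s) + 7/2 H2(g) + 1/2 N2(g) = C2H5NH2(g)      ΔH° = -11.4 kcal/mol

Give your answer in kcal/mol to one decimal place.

equation 1 reversed (reverse to put CH4(g) on the reactant side): +17.9 kcal/mol
equation 2 as written (C2H5NH2(g) already on the product side): -11.4 kcal/mol
ΔH° = (+17.9) + (-11.4) = 6.5 kcal/mol

ΔH° = 6.5 kcal/mol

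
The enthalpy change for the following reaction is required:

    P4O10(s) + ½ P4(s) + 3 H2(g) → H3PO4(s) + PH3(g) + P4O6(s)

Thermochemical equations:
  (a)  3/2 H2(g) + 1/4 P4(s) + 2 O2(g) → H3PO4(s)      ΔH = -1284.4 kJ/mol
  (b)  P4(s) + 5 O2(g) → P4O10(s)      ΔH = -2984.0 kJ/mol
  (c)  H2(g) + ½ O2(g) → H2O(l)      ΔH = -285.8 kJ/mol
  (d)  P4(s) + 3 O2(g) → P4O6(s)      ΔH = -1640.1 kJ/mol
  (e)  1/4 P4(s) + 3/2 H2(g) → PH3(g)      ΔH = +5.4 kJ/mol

ΔH = 64.9 kJ/mol

(a) as written: -1284.4 kJ/mol
(b) reversed: +2984.0 kJ/mol
(c): not needed.
(d) as written: -1640.1 kJ/mol
(e) as written: +5.4 kJ/mol
Summing the manipulated equations, ΔH = (1)·(-1284.4) + (-1)·(-2984.0) + (1)·(-1640.1) + (1)·(+5.4) = 64.9 kJ/mol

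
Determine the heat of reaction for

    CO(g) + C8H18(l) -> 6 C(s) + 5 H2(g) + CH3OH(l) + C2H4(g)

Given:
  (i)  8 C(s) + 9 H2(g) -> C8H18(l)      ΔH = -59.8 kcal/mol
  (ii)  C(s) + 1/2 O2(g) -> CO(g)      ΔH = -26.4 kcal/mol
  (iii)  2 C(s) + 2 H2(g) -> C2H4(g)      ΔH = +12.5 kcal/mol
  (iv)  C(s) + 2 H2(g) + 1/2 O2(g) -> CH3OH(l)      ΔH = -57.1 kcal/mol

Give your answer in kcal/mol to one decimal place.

(i) reversed (C8H18(l) must end up as a reactant): +59.8 kcal/mol
(ii) reversed (reverse to put CO(g) on the reactant side): +26.4 kcal/mol
(iii) as written (C2H4(g) already on the product side): +12.5 kcal/mol
(iv) as written (CH3OH(l) already on the product side): -57.1 kcal/mol
Combining the equations, ΔH = (+59.8) + (+26.4) + (+12.5) + (-57.1) = 41.6 kcal/mol

ΔH = 41.6 kcal/mol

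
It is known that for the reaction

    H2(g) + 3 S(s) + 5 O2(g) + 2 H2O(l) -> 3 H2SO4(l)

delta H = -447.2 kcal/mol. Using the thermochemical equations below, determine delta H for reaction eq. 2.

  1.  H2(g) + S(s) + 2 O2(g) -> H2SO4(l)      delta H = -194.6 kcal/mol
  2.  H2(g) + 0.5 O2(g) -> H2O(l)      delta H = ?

delta H = -68.3 kcal/mol

eq. 1 × 3: (3)·(-194.6) = -583.8 kcal/mol
eq. 2 reversed and × 2: contributes −2·x
-447.2 = (-583.8) − 2·x
x = (-447.2 − (-583.8)) / (-2) = -68.3 kcal/mol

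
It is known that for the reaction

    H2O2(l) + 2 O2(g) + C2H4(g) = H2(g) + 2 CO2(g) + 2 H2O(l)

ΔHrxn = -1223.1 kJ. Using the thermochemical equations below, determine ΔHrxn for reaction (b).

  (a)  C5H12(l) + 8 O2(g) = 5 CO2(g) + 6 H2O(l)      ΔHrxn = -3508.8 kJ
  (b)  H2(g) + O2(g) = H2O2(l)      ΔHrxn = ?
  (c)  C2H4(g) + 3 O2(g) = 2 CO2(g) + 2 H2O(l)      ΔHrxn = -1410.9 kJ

ΔHrxn = -187.8 kJ

(a): not needed (C5H12(l) appears nowhere else).
(b) reversed (H2O2(l) must end up as a reactant): contributes −x
(c) as written (C2H4(g) already on the reactant side): -1410.9 kJ
-1223.1 = (-1410.9) − x
x = (-1223.1 − (-1410.9)) / (-1) = -187.8 kJ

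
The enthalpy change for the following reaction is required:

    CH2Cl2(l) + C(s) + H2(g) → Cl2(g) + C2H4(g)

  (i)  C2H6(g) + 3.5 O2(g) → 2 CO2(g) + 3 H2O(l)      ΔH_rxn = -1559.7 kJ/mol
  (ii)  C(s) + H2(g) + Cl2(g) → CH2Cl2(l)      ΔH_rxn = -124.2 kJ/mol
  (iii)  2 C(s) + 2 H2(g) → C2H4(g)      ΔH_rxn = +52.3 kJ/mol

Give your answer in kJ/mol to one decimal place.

ΔH_rxn = 176.5 kJ/mol

(i): not needed (C2H6(g) appears nowhere else).
(ii) reversed (reverse to put CH2Cl2(l) on the reactant side): +124.2 kJ/mol
(iii) as written (C2H4(g) already on the product side): +52.3 kJ/mol
Combining the equations, ΔH_rxn = (+124.2) + (+52.3) = 176.5 kJ/mol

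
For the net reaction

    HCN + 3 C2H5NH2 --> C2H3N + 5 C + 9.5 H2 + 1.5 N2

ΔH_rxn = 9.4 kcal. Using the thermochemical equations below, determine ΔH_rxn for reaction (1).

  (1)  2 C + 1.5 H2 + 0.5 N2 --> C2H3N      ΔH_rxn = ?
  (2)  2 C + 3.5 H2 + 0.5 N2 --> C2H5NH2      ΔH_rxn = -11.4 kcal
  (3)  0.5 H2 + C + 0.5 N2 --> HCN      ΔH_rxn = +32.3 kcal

(1) as written (C2H3N already on the product side): contributes x
(2) reversed and × 3 (C2H5NH2 must end up as a reactant; scale by 3 for the 3 C2H5NH2): (-3)·(-11.4) = +34.2 kcal
(3) reversed (HCN must end up as a reactant): -32.3 kcal
+9.4 = (+34.2) + (-32.3) + x
x = (+9.4 − (+1.9)) / (1) = 7.5 kcal

ΔH_rxn = 7.5 kcal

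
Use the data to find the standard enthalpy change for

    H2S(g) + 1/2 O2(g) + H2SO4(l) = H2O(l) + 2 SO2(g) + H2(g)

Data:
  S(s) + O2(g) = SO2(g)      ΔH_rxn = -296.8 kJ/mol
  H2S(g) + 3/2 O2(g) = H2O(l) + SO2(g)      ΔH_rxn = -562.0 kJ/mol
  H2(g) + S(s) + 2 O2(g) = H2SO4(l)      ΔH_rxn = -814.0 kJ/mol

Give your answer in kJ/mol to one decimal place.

equation 1 as written: -296.8 kJ/mol
equation 2 as written (H2S(g) already on the reactant side): -562.0 kJ/mol
equation 3 reversed (H2SO4(l) must end up as a reactant): +814.0 kJ/mol
Since enthalpy is a state function, ΔH_rxn = (-296.8) + (-562.0) + (+814.0) = -44.8 kJ/mol

ΔH_rxn = -44.8 kJ/mol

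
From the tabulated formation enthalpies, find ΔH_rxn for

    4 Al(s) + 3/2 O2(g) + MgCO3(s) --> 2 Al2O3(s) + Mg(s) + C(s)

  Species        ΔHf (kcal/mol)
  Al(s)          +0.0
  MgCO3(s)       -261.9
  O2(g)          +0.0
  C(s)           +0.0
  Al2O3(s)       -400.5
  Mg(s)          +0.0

Products: 2·(-400.5) + 1·(+0.0) + 1·(+0.0) = -801.0
Reactants: 4·(+0.0) + 3/2·(+0.0) + 1·(-261.9) = -261.9
ΔH_rxn = (-801.0) − (-261.9) = -539.1 kcal/mol

ΔH_rxn = -539.1 kcal/mol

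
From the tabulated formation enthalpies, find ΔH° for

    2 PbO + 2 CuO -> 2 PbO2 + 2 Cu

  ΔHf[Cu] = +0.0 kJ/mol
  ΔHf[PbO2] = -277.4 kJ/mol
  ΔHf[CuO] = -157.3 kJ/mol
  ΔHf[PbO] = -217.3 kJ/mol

ΔH° = 194.4 kJ/mol

Products: 2·(-277.4) + 2·(+0.0) = -554.8
Reactants: 2·(-217.3) + 2·(-157.3) = -749.2
ΔH° = (-554.8) − (-749.2) = 194.4 kJ/mol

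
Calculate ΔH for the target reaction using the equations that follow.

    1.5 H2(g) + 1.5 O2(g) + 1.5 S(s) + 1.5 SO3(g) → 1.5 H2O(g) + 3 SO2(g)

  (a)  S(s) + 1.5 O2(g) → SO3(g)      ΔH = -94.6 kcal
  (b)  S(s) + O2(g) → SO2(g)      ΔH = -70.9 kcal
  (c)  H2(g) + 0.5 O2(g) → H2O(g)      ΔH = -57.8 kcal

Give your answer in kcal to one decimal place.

(a) reversed and × 3/2: (-3/2)·(-94.6) = +141.9 kcal
(b) × 3: (3)·(-70.9) = -212.7 kcal
(c) × 3/2: (3/2)·(-57.8) = -86.7 kcal
Since enthalpy is a state function, ΔH = (+141.9) + (-212.7) + (-86.7) = -157.5 kcal

ΔH = -157.5 kcal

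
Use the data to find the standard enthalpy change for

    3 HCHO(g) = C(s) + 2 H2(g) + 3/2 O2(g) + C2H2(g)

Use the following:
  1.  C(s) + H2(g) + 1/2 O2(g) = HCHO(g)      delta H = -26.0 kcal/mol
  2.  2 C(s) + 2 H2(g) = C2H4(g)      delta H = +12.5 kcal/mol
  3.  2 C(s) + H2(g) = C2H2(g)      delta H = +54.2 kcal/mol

eq. 1 reversed and × 3 (reverse to put HCHO(g) on the reactant side; scale by 3 for the 3 HCHO(g)): (-3)·(-26.0) = +78.0 kcal/mol
eq. 2: not needed (C2H4(g) appears nowhere else).
eq. 3 as written (C2H2(g) already on the product side): +54.2 kcal/mol
delta H = (+78.0) + (+54.2) = 132.2 kcal/mol

delta H = 132.2 kcal/mol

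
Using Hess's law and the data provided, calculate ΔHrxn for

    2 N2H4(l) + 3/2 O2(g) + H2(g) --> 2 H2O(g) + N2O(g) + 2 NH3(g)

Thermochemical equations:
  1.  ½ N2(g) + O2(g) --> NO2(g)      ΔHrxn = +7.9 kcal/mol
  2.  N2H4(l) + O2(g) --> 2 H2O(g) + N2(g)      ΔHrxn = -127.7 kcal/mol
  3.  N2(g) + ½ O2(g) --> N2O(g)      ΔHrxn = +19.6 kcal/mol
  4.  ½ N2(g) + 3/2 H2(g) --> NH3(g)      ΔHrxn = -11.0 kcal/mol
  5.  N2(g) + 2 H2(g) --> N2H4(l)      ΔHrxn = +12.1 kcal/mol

eq. 1: not needed.
eq. 2 as written: -127.7 kcal/mol
eq. 3 as written: +19.6 kcal/mol
eq. 4 × 2: (2)·(-11.0) = -22.0 kcal/mol
eq. 5 reversed: -12.1 kcal/mol
Summing the manipulated equations, ΔHrxn = (1)·(-127.7) + (1)·(+19.6) + (2)·(-11.0) + (-1)·(+12.1) = -142.2 kcal/mol

ΔHrxn = -142.2 kcal/mol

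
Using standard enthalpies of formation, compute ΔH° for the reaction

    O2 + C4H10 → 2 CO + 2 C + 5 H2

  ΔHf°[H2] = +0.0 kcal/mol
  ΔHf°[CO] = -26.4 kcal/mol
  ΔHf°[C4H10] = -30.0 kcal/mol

ΔH° = -22.8 kcal/mol

ΔH°rxn = Σ nΔHf°(products) − Σ nΔHf°(reactants).
Products: 2·(-26.4) + 2·(+0.0) + 5·(+0.0) = -52.8
Reactants: 1·(+0.0) + 1·(-30.0) = -30.0
ΔH° = (-52.8) − (-30.0) = -22.8 kcal/mol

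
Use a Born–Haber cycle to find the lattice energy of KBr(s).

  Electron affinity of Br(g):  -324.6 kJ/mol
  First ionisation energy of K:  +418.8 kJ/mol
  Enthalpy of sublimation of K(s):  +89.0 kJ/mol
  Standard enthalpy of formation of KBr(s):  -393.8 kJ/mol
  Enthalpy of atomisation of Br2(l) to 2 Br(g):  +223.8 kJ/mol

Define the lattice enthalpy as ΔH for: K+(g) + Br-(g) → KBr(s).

ΔHf° = 1·ΔHsub + 1·(ΣIE) + 1/2·D(Br2) + 1·EA + U
-393.8 = 1·(+89.0) + 1·(+418.8) + 1/2·(+223.8) + 1·(-324.6) + U
U = -393.8 − (+295.1) = -688.9 kJ/mol

U = -688.9 kJ/mol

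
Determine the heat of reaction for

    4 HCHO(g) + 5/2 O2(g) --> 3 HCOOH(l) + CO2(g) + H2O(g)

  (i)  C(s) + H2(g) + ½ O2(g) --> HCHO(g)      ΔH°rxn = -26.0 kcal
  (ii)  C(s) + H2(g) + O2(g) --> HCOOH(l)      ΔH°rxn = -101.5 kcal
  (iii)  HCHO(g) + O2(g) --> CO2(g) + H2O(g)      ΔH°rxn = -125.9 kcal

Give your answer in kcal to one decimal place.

ΔH°rxn = -352.4 kcal

(i) reversed and × 3: (-3)·(-26.0) = +78.0 kcal
(ii) × 3: (3)·(-101.5) = -304.5 kcal
(iii) as written: -125.9 kcal
ΔH°rxn = (+78.0) + (-304.5) + (-125.9) = -352.4 kcal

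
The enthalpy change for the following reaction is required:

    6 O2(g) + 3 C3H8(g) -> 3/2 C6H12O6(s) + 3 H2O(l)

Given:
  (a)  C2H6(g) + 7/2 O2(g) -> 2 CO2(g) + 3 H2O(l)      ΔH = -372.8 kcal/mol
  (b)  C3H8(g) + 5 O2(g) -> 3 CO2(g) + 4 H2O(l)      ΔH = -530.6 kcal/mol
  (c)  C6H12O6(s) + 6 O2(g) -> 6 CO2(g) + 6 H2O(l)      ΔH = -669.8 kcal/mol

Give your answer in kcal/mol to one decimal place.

(a): not needed (C2H6(g) appears nowhere else).
(b) × 3 (×3 to match 3 C3H8(g) in the target): (3)·(-530.6) = -1591.8 kcal/mol
(c) reversed and × 3/2 (C6H12O6(s) must end up as a product; scale by 3/2 for the 3/2 C6H12O6(s)): (-3/2)·(-669.8) = +1004.7 kcal/mol
Since enthalpy is a state function, ΔH = (3)·(-530.6) + (-3/2)·(-669.8) = -587.1 kcal/mol

ΔH = -587.1 kcal/mol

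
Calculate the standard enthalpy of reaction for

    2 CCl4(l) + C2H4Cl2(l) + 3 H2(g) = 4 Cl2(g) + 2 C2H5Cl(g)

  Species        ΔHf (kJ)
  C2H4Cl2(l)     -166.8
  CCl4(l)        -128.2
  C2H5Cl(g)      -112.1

ΔH° = 199.0 kJ

ΔH°rxn = Σ nΔHf°(products) − Σ nΔHf°(reactants).
Products: 4·(+0.0) + 2·(-112.1) = -224.2
Reactants: 2·(-128.2) + 1·(-166.8) + 3·(+0.0) = -423.2
ΔH° = (-224.2) − (-423.2) = 199.0 kJ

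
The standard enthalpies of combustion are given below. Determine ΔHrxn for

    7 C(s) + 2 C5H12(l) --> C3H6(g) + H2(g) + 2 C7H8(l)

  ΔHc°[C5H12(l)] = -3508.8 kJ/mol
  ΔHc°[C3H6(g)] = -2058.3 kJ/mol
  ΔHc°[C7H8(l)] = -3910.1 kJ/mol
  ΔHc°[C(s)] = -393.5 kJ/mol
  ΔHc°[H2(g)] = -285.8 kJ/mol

With combustion enthalpies, reactants minus products:
= [7·(-393.5) + 2·(-3508.8)] − [1·(-2058.3) + 1·(-285.8) + 2·(-3910.1)]
= 392.2 kJ/mol

ΔHrxn = 392.2 kJ/mol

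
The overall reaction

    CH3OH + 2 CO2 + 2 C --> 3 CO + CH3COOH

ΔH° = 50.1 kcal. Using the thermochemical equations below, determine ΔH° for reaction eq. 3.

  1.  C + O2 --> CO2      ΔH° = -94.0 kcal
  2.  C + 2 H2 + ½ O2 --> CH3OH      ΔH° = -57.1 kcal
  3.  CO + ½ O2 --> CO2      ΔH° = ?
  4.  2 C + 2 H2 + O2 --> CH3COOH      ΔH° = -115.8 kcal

eq. 1 as written: -94.0 kcal
eq. 2 reversed: +57.1 kcal
eq. 3 reversed and × 3: contributes −3·x
eq. 4 as written: -115.8 kcal
+50.1 = (-94.0) + (+57.1) + (-115.8) − 3·x
x = (+50.1 − (-152.7)) / (-3) = -67.6 kcal

ΔH° = -67.6 kcal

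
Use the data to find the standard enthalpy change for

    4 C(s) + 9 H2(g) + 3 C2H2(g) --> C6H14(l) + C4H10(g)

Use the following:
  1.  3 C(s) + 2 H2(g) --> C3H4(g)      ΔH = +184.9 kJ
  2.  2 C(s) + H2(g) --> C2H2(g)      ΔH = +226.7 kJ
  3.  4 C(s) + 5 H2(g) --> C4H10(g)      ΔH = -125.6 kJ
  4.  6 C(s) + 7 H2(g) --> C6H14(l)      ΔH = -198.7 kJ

ΔH = -1004.4 kJ

eq. 1: not needed.
eq. 2 reversed and × 3: (-3)·(+226.7) = -680.1 kJ
eq. 3 as written: -125.6 kJ
eq. 4 as written: -198.7 kJ
ΔH = (-3)·(+226.7) + (1)·(-125.6) + (1)·(-198.7) = -1004.4 kJ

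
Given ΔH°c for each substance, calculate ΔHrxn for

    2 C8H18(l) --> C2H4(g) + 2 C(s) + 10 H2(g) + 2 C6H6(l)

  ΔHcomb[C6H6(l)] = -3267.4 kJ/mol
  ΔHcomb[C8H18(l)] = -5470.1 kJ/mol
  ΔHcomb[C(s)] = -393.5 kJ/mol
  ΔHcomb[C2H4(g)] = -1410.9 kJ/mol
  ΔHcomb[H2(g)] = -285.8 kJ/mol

ΔHrxn = 650.5 kJ/mol

Using ΔH = Σ nΔHc°(reactants) − Σ nΔHc°(products):
= [2·(-5470.1)] − [1·(-1410.9) + 2·(-393.5) + 10·(-285.8) + 2·(-3267.4)]
= 650.5 kJ/mol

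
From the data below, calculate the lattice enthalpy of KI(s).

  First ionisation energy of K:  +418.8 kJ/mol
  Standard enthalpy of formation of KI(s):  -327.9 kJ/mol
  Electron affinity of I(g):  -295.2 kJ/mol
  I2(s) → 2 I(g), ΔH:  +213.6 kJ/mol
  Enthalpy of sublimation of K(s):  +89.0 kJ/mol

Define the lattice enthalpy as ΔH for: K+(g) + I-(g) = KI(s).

ΔHf° = 1·ΔHsub + 1·(ΣIE) + 1/2·D(I2) + 1·EA + U
-327.9 = 1·(+89.0) + 1·(+418.8) + 1/2·(+213.6) + 1·(-295.2) + U
U = -327.9 − (+319.4) = -647.3 kJ/mol

U = -647.3 kJ/mol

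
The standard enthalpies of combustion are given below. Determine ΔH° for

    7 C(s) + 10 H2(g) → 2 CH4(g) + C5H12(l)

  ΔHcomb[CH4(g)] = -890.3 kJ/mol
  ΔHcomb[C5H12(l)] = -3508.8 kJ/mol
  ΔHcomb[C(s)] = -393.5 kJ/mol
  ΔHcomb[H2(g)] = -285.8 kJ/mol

ΔH° = -323.1 kJ/mol

Using ΔH = Σ nΔHc°(reactants) − Σ nΔHc°(products):
= [7·(-393.5) + 10·(-285.8)] − [2·(-890.3) + 1·(-3508.8)]
= -323.1 kJ/mol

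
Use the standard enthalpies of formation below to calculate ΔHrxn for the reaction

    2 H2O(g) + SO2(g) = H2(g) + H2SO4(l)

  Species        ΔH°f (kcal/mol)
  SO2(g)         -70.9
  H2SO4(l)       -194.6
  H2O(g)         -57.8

ΔH°rxn = Σ nΔHf°(products) − Σ nΔHf°(reactants).
Products: 1·(+0.0) + 1·(-194.6) = -194.6
Reactants: 2·(-57.8) + 1·(-70.9) = -186.5
ΔHrxn = (-194.6) − (-186.5) = -8.1 kcal/mol

ΔHrxn = -8.1 kcal/mol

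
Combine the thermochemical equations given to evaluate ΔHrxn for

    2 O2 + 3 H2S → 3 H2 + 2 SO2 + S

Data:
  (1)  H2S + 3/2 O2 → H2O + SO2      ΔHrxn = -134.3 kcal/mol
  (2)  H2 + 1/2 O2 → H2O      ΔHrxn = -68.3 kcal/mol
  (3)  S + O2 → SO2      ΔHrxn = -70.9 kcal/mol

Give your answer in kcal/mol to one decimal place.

(1) × 3: (3)·(-134.3) = -402.9 kcal/mol
(2) reversed and × 3: (-3)·(-68.3) = +204.9 kcal/mol
(3) reversed: +70.9 kcal/mol
Since enthalpy is a state function, ΔHrxn = (-402.9) + (+204.9) + (+70.9) = -127.1 kcal/mol

ΔHrxn = -127.1 kcal/mol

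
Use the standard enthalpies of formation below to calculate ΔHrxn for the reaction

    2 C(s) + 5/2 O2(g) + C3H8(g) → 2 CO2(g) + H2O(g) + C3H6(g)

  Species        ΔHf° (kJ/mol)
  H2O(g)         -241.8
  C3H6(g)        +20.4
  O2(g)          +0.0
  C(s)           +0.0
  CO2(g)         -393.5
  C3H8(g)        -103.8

ΔH°rxn = Σ nΔHf°(products) − Σ nΔHf°(reactants).
Products: 2·(-393.5) + 1·(-241.8) + 1·(+20.4) = -1008.4
Reactants: 2·(+0.0) + 5/2·(+0.0) + 1·(-103.8) = -103.8
ΔHrxn = (-1008.4) − (-103.8) = -904.6 kJ/mol

ΔHrxn = -904.6 kJ/mol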